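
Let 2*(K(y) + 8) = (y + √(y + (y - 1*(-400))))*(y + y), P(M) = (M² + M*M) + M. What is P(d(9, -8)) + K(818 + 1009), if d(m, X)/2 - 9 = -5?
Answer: 3338057 + 1827*√4054 ≈ 3.4544e+6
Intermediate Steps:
d(m, X) = 8 (d(m, X) = 18 + 2*(-5) = 18 - 10 = 8)
P(M) = M + 2*M² (P(M) = (M² + M²) + M = 2*M² + M = M + 2*M²)
K(y) = -8 + y*(y + √(400 + 2*y)) (K(y) = -8 + ((y + √(y + (y - 1*(-400))))*(y + y))/2 = -8 + ((y + √(y + (y + 400)))*(2*y))/2 = -8 + ((y + √(y + (400 + y)))*(2*y))/2 = -8 + ((y + √(400 + 2*y))*(2*y))/2 = -8 + (2*y*(y + √(400 + 2*y)))/2 = -8 + y*(y + √(400 + 2*y)))
P(d(9, -8)) + K(818 + 1009) = 8*(1 + 2*8) + (-8 + (818 + 1009)² + (818 + 1009)*√(400 + 2*(818 + 1009))) = 8*(1 + 16) + (-8 + 1827² + 1827*√(400 + 2*1827)) = 8*17 + (-8 + 3337929 + 1827*√(400 + 3654)) = 136 + (-8 + 3337929 + 1827*√4054) = 136 + (3337921 + 1827*√4054) = 3338057 + 1827*√4054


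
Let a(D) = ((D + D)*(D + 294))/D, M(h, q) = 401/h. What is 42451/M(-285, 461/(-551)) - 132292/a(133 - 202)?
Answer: -2748694921/90225 ≈ -30465.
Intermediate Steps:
a(D) = 588 + 2*D (a(D) = ((2*D)*(294 + D))/D = (2*D*(294 + D))/D = 588 + 2*D)
42451/M(-285, 461/(-551)) - 132292/a(133 - 202) = 42451/((401/(-285))) - 132292/(588 + 2*(133 - 202)) = 42451/((401*(-1/285))) - 132292/(588 + 2*(-69)) = 42451/(-401/285) - 132292/(588 - 138) = 42451*(-285/401) - 132292/450 = -12098535/401 - 132292*1/450 = -12098535/401 - 66146/225 = -2748694921/90225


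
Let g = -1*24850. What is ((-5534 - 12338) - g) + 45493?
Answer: 52471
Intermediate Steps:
g = -24850
((-5534 - 12338) - g) + 45493 = ((-5534 - 12338) - 1*(-24850)) + 45493 = (-17872 + 24850) + 45493 = 6978 + 45493 = 52471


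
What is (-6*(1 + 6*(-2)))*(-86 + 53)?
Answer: -2178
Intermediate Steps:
(-6*(1 + 6*(-2)))*(-86 + 53) = -6*(1 - 12)*(-33) = -6*(-11)*(-33) = 66*(-33) = -2178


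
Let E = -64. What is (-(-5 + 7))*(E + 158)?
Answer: -188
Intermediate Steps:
(-(-5 + 7))*(E + 158) = (-(-5 + 7))*(-64 + 158) = -1*2*94 = -2*94 = -188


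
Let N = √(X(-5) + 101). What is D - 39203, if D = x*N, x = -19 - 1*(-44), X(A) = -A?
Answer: -39203 + 25*√106 ≈ -38946.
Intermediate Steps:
x = 25 (x = -19 + 44 = 25)
N = √106 (N = √(-1*(-5) + 101) = √(5 + 101) = √106 ≈ 10.296)
D = 25*√106 ≈ 257.39
D - 39203 = 25*√106 - 39203 = -39203 + 25*√106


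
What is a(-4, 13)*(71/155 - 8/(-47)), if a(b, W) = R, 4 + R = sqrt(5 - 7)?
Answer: -18308/7285 + 4577*I*sqrt(2)/7285 ≈ -2.5131 + 0.88852*I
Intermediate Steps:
R = -4 + I*sqrt(2) (R = -4 + sqrt(5 - 7) = -4 + sqrt(-2) = -4 + I*sqrt(2) ≈ -4.0 + 1.4142*I)
a(b, W) = -4 + I*sqrt(2)
a(-4, 13)*(71/155 - 8/(-47)) = (-4 + I*sqrt(2))*(71/155 - 8/(-47)) = (-4 + I*sqrt(2))*(71*(1/155) - 8*(-1/47)) = (-4 + I*sqrt(2))*(71/155 + 8/47) = (-4 + I*sqrt(2))*(4577/7285) = -18308/7285 + 4577*I*sqrt(2)/7285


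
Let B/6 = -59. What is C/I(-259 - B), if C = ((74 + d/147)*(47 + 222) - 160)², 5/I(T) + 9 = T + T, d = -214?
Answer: 1465117396108096/108045 ≈ 1.3560e+10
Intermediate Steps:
B = -354 (B = 6*(-59) = -354)
I(T) = 5/(-9 + 2*T) (I(T) = 5/(-9 + (T + T)) = 5/(-9 + 2*T))
C = 8094571249216/21609 (C = ((74 - 214/147)*(47 + 222) - 160)² = ((74 - 214*1/147)*269 - 160)² = ((74 - 214/147)*269 - 160)² = ((10664/147)*269 - 160)² = (2868616/147 - 160)² = (2845096/147)² = 8094571249216/21609 ≈ 3.7459e+8)
C/I(-259 - B) = 8094571249216/(21609*((5/(-9 + 2*(-259 - 1*(-354)))))) = 8094571249216/(21609*((5/(-9 + 2*(-259 + 354))))) = 8094571249216/(21609*((5/(-9 + 2*95)))) = 8094571249216/(21609*((5/(-9 + 190)))) = 8094571249216/(21609*((5/181))) = 8094571249216/(21609*((5*(1/181)))) = 8094571249216/(21609*(5/181)) = (8094571249216/21609)*(181/5) = 1465117396108096/108045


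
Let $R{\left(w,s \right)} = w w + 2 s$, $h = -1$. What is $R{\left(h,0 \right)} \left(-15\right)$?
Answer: $-15$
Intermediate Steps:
$R{\left(w,s \right)} = w^{2} + 2 s$
$R{\left(h,0 \right)} \left(-15\right) = \left(\left(-1\right)^{2} + 2 \cdot 0\right) \left(-15\right) = \left(1 + 0\right) \left(-15\right) = 1 \left(-15\right) = -15$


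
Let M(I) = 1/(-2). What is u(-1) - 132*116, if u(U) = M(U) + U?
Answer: -30627/2 ≈ -15314.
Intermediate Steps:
M(I) = -1/2
u(U) = -1/2 + U
u(-1) - 132*116 = (-1/2 - 1) - 132*116 = -3/2 - 15312 = -30627/2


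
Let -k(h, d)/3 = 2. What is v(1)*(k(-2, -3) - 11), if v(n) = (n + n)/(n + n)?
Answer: -17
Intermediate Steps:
v(n) = 1 (v(n) = (2*n)/((2*n)) = (2*n)*(1/(2*n)) = 1)
k(h, d) = -6 (k(h, d) = -3*2 = -6)
v(1)*(k(-2, -3) - 11) = 1*(-6 - 11) = 1*(-17) = -17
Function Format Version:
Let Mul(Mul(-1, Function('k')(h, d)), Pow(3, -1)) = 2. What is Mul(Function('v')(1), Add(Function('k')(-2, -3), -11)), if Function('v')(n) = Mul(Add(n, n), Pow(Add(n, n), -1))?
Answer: -17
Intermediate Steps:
Function('v')(n) = 1 (Function('v')(n) = Mul(Mul(2, n), Pow(Mul(2, n), -1)) = Mul(Mul(2, n), Mul(Rational(1, 2), Pow(n, -1))) = 1)
Function('k')(h, d) = -6 (Function('k')(h, d) = Mul(-3, 2) = -6)
Mul(Function('v')(1), Add(Function('k')(-2, -3), -11)) = Mul(1, Add(-6, -11)) = Mul(1, -17) = -17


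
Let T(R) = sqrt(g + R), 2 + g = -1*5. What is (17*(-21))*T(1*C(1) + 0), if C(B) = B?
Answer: -357*I*sqrt(6) ≈ -874.47*I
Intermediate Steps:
g = -7 (g = -2 - 1*5 = -2 - 5 = -7)
T(R) = sqrt(-7 + R)
(17*(-21))*T(1*C(1) + 0) = (17*(-21))*sqrt(-7 + (1*1 + 0)) = -357*sqrt(-7 + (1 + 0)) = -357*sqrt(-7 + 1) = -357*I*sqrt(6)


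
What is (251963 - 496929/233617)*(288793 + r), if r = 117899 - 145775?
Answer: 15358186011672914/233617 ≈ 6.5741e+10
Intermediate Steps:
r = -27876
(251963 - 496929/233617)*(288793 + r) = (251963 - 496929/233617)*(288793 - 27876) = (251963 - 496929*1/233617)*260917 = (251963 - 496929/233617)*260917 = (58862343242/233617)*260917 = 15358186011672914/233617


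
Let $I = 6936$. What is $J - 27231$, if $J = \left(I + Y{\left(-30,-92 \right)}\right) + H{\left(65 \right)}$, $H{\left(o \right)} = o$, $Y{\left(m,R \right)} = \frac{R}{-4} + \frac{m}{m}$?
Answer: $-20206$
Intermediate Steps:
$Y{\left(m,R \right)} = 1 - \frac{R}{4}$ ($Y{\left(m,R \right)} = R \left(- \frac{1}{4}\right) + 1 = - \frac{R}{4} + 1 = 1 - \frac{R}{4}$)
$J = 7025$ ($J = \left(6936 + \left(1 - -23\right)\right) + 65 = \left(6936 + \left(1 + 23\right)\right) + 65 = \left(6936 + 24\right) + 65 = 6960 + 65 = 7025$)
$J - 27231 = 7025 - 27231 = -20206$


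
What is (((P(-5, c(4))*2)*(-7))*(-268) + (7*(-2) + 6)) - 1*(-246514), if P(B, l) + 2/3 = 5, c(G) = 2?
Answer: 788294/3 ≈ 2.6276e+5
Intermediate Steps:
P(B, l) = 13/3 (P(B, l) = -2/3 + 5 = 13/3)
(((P(-5, c(4))*2)*(-7))*(-268) + (7*(-2) + 6)) - 1*(-246514) = ((((13/3)*2)*(-7))*(-268) + (7*(-2) + 6)) - 1*(-246514) = (((26/3)*(-7))*(-268) + (-14 + 6)) + 246514 = (-182/3*(-268) - 8) + 246514 = (48776/3 - 8) + 246514 = 48752/3 + 246514 = 788294/3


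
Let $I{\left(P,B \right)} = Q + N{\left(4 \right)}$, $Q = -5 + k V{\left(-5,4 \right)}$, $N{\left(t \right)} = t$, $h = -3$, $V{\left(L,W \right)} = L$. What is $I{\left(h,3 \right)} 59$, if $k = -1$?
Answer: $236$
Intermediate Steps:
$Q = 0$ ($Q = -5 - -5 = -5 + 5 = 0$)
$I{\left(P,B \right)} = 4$ ($I{\left(P,B \right)} = 0 + 4 = 4$)
$I{\left(h,3 \right)} 59 = 4 \cdot 59 = 236$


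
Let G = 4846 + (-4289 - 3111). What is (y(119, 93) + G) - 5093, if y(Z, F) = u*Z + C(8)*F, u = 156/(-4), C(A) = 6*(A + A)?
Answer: -3360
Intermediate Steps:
C(A) = 12*A (C(A) = 6*(2*A) = 12*A)
u = -39 (u = 156*(-¼) = -39)
G = -2554 (G = 4846 - 7400 = -2554)
y(Z, F) = -39*Z + 96*F (y(Z, F) = -39*Z + (12*8)*F = -39*Z + 96*F)
(y(119, 93) + G) - 5093 = ((-39*119 + 96*93) - 2554) - 5093 = ((-4641 + 8928) - 2554) - 5093 = (4287 - 2554) - 5093 = 1733 - 5093 = -3360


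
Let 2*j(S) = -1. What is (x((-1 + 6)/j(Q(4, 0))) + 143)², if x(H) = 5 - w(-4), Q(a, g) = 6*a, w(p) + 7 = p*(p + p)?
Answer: 15129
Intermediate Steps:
w(p) = -7 + 2*p² (w(p) = -7 + p*(p + p) = -7 + p*(2*p) = -7 + 2*p²)
j(S) = -½ (j(S) = (½)*(-1) = -½)
x(H) = -20 (x(H) = 5 - (-7 + 2*(-4)²) = 5 - (-7 + 2*16) = 5 - (-7 + 32) = 5 - 1*25 = 5 - 25 = -20)
(x((-1 + 6)/j(Q(4, 0))) + 143)² = (-20 + 143)² = 123² = 15129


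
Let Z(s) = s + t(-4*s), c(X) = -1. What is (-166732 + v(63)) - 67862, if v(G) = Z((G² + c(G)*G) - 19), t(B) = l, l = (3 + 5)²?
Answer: -230643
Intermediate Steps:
l = 64 (l = 8² = 64)
t(B) = 64
Z(s) = 64 + s (Z(s) = s + 64 = 64 + s)
v(G) = 45 + G² - G (v(G) = 64 + ((G² - G) - 19) = 64 + (-19 + G² - G) = 45 + G² - G)
(-166732 + v(63)) - 67862 = (-166732 + (45 + 63² - 1*63)) - 67862 = (-166732 + (45 + 3969 - 63)) - 67862 = (-166732 + 3951) - 67862 = -162781 - 67862 = -230643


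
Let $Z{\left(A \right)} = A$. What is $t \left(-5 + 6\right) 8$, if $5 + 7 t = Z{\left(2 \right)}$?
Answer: $- \frac{24}{7} \approx -3.4286$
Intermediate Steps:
$t = - \frac{3}{7}$ ($t = - \frac{5}{7} + \frac{1}{7} \cdot 2 = - \frac{5}{7} + \frac{2}{7} = - \frac{3}{7} \approx -0.42857$)
$t \left(-5 + 6\right) 8 = - \frac{3 \left(-5 + 6\right)}{7} \cdot 8 = \left(- \frac{3}{7}\right) 1 \cdot 8 = \left(- \frac{3}{7}\right) 8 = - \frac{24}{7}$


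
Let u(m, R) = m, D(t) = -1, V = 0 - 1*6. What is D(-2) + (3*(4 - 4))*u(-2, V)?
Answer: -1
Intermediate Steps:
V = -6 (V = 0 - 6 = -6)
D(-2) + (3*(4 - 4))*u(-2, V) = -1 + (3*(4 - 4))*(-2) = -1 + (3*0)*(-2) = -1 + 0*(-2) = -1 + 0 = -1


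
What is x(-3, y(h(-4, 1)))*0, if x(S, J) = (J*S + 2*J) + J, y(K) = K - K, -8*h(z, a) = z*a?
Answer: 0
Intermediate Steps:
h(z, a) = -a*z/8 (h(z, a) = -z*a/8 = -a*z/8)
y(K) = 0
x(S, J) = 3*J + J*S (x(S, J) = (2*J + J*S) + J = 3*J + J*S)
x(-3, y(h(-4, 1)))*0 = (0*(3 - 3))*0 = (0*0)*0 = 0*0 = 0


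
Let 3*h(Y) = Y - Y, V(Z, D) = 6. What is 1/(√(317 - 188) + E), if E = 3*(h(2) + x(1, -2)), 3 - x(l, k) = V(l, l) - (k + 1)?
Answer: -⅘ - √129/15 ≈ -1.5572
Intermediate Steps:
x(l, k) = -2 + k (x(l, k) = 3 - (6 - (k + 1)) = 3 - (6 - (1 + k)) = 3 - (6 + (-1 - k)) = 3 - (5 - k) = 3 + (-5 + k) = -2 + k)
h(Y) = 0 (h(Y) = (Y - Y)/3 = (⅓)*0 = 0)
E = -12 (E = 3*(0 + (-2 - 2)) = 3*(0 - 4) = 3*(-4) = -12)
1/(√(317 - 188) + E) = 1/(√(317 - 188) - 12) = 1/(√129 - 12) = 1/(-12 + √129)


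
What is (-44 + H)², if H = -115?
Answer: 25281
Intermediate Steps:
(-44 + H)² = (-44 - 115)² = (-159)² = 25281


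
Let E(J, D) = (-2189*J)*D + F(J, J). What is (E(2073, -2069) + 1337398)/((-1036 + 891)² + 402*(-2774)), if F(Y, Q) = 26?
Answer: -9390039417/1094123 ≈ -8582.3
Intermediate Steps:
E(J, D) = 26 - 2189*D*J (E(J, D) = (-2189*J)*D + 26 = -2189*D*J + 26 = 26 - 2189*D*J)
(E(2073, -2069) + 1337398)/((-1036 + 891)² + 402*(-2774)) = ((26 - 2189*(-2069)*2073) + 1337398)/((-1036 + 891)² + 402*(-2774)) = ((26 + 9388701993) + 1337398)/((-145)² - 1115148) = (9388702019 + 1337398)/(21025 - 1115148) = 9390039417/(-1094123) = 9390039417*(-1/1094123) = -9390039417/1094123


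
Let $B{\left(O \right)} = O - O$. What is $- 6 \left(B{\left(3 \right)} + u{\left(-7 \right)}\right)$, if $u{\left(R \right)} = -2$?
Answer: $12$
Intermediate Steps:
$B{\left(O \right)} = 0$
$- 6 \left(B{\left(3 \right)} + u{\left(-7 \right)}\right) = - 6 \left(0 - 2\right) = \left(-6\right) \left(-2\right) = 12$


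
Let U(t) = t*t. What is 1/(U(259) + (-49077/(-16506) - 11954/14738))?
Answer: 1930678/129515985395 ≈ 1.4907e-5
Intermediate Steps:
U(t) = t**2
1/(U(259) + (-49077/(-16506) - 11954/14738)) = 1/(259**2 + (-49077/(-16506) - 11954/14738)) = 1/(67081 + (-49077*(-1/16506) - 11954*1/14738)) = 1/(67081 + (779/262 - 5977/7369)) = 1/(67081 + 4174477/1930678) = 1/(129515985395/1930678) = 1930678/129515985395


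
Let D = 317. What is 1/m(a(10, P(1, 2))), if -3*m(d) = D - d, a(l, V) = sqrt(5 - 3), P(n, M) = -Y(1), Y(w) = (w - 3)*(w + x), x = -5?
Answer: -951/100487 - 3*sqrt(2)/100487 ≈ -0.0095061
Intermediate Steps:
Y(w) = (-5 + w)*(-3 + w) (Y(w) = (w - 3)*(w - 5) = (-3 + w)*(-5 + w) = (-5 + w)*(-3 + w))
P(n, M) = -8 (P(n, M) = -(15 + 1**2 - 8*1) = -(15 + 1 - 8) = -1*8 = -8)
a(l, V) = sqrt(2)
m(d) = -317/3 + d/3 (m(d) = -(317 - d)/3 = -317/3 + d/3)
1/m(a(10, P(1, 2))) = 1/(-317/3 + sqrt(2)/3)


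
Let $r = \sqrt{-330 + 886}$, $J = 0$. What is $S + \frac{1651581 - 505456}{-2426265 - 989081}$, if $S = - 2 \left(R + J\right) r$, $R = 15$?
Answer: $- \frac{1146125}{3415346} - 60 \sqrt{139} \approx -707.73$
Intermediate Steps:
$r = 2 \sqrt{139}$ ($r = \sqrt{556} = 2 \sqrt{139} \approx 23.58$)
$S = - 60 \sqrt{139}$ ($S = - 2 \left(15 + 0\right) 2 \sqrt{139} = \left(-2\right) 15 \cdot 2 \sqrt{139} = - 30 \cdot 2 \sqrt{139} = - 60 \sqrt{139} \approx -707.39$)
$S + \frac{1651581 - 505456}{-2426265 - 989081} = - 60 \sqrt{139} + \frac{1651581 - 505456}{-2426265 - 989081} = - 60 \sqrt{139} + \frac{1146125}{-3415346} = - 60 \sqrt{139} + 1146125 \left(- \frac{1}{3415346}\right) = - 60 \sqrt{139} - \frac{1146125}{3415346} = - \frac{1146125}{3415346} - 60 \sqrt{139}$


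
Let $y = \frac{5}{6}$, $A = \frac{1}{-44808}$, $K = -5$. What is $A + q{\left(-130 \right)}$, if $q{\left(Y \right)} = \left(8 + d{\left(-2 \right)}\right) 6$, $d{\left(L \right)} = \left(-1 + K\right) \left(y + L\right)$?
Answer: $\frac{4032719}{44808} \approx 90.0$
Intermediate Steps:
$A = - \frac{1}{44808} \approx -2.2317 \cdot 10^{-5}$
$y = \frac{5}{6}$ ($y = 5 \cdot \frac{1}{6} = \frac{5}{6} \approx 0.83333$)
$d{\left(L \right)} = -5 - 6 L$ ($d{\left(L \right)} = \left(-1 - 5\right) \left(\frac{5}{6} + L\right) = - 6 \left(\frac{5}{6} + L\right) = -5 - 6 L$)
$q{\left(Y \right)} = 90$ ($q{\left(Y \right)} = \left(8 - -7\right) 6 = \left(8 + \left(-5 + 12\right)\right) 6 = \left(8 + 7\right) 6 = 15 \cdot 6 = 90$)
$A + q{\left(-130 \right)} = - \frac{1}{44808} + 90 = \frac{4032719}{44808}$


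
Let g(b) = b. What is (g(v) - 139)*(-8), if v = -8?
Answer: 1176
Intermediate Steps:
(g(v) - 139)*(-8) = (-8 - 139)*(-8) = -147*(-8) = 1176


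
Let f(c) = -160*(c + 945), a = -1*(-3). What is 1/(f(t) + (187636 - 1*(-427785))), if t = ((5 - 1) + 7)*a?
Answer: 1/458941 ≈ 2.1789e-6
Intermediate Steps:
a = 3
t = 33 (t = ((5 - 1) + 7)*3 = (4 + 7)*3 = 11*3 = 33)
f(c) = -151200 - 160*c (f(c) = -160*(945 + c) = -151200 - 160*c)
1/(f(t) + (187636 - 1*(-427785))) = 1/((-151200 - 160*33) + (187636 - 1*(-427785))) = 1/((-151200 - 5280) + (187636 + 427785)) = 1/(-156480 + 615421) = 1/458941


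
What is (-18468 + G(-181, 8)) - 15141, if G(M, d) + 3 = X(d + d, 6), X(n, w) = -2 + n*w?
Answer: -33518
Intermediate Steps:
G(M, d) = -5 + 12*d (G(M, d) = -3 + (-2 + (d + d)*6) = -3 + (-2 + (2*d)*6) = -3 + (-2 + 12*d) = -5 + 12*d)
(-18468 + G(-181, 8)) - 15141 = (-18468 + (-5 + 12*8)) - 15141 = (-18468 + (-5 + 96)) - 15141 = (-18468 + 91) - 15141 = -18377 - 15141 = -33518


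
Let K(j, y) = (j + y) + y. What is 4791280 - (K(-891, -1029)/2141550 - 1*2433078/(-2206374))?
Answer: 1257726745623234557/262503346650 ≈ 4.7913e+6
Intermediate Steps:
K(j, y) = j + 2*y
4791280 - (K(-891, -1029)/2141550 - 1*2433078/(-2206374)) = 4791280 - ((-891 + 2*(-1029))/2141550 - 1*2433078/(-2206374)) = 4791280 - ((-891 - 2058)*(1/2141550) - 2433078*(-1/2206374)) = 4791280 - (-2949*1/2141550 + 405513/367729) = 4791280 - (-983/713850 + 405513/367729) = 4791280 - 1*289113977443/262503346650 = 4791280 - 289113977443/262503346650 = 1257726745623234557/262503346650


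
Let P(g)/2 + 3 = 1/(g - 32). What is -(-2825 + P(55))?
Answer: 65111/23 ≈ 2830.9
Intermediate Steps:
P(g) = -6 + 2/(-32 + g) (P(g) = -6 + 2/(g - 32) = -6 + 2/(-32 + g))
-(-2825 + P(55)) = -(-2825 + 2*(97 - 3*55)/(-32 + 55)) = -(-2825 + 2*(97 - 165)/23) = -(-2825 + 2*(1/23)*(-68)) = -(-2825 - 136/23) = -1*(-65111/23) = 65111/23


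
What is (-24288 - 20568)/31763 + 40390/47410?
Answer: -84371539/150588383 ≈ -0.56028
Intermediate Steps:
(-24288 - 20568)/31763 + 40390/47410 = -44856*1/31763 + 40390*(1/47410) = -44856/31763 + 4039/4741 = -84371539/150588383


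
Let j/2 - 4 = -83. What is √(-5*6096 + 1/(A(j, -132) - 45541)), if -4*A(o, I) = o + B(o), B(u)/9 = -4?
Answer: I*√252321676639970/90985 ≈ 174.59*I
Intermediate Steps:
j = -158 (j = 8 + 2*(-83) = 8 - 166 = -158)
B(u) = -36 (B(u) = 9*(-4) = -36)
A(o, I) = 9 - o/4 (A(o, I) = -(o - 36)/4 = -(-36 + o)/4 = 9 - o/4)
√(-5*6096 + 1/(A(j, -132) - 45541)) = √(-5*6096 + 1/((9 - ¼*(-158)) - 45541)) = √(-30480 + 1/((9 + 79/2) - 45541)) = √(-30480 + 1/(97/2 - 45541)) = √(-30480 + 1/(-90985/2)) = √(-30480 - 2/90985) = √(-2773222802/90985) = I*√252321676639970/90985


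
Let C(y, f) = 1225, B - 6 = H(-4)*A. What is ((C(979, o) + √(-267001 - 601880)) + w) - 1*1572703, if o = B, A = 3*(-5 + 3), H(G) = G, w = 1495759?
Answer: -75719 + I*√868881 ≈ -75719.0 + 932.14*I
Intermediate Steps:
A = -6 (A = 3*(-2) = -6)
B = 30 (B = 6 - 4*(-6) = 6 + 24 = 30)
o = 30
((C(979, o) + √(-267001 - 601880)) + w) - 1*1572703 = ((1225 + √(-267001 - 601880)) + 1495759) - 1*1572703 = ((1225 + √(-868881)) + 1495759) - 1572703 = ((1225 + I*√868881) + 1495759) - 1572703 = (1496984 + I*√868881) - 1572703 = -75719 + I*√868881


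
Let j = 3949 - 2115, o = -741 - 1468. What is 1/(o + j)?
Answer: -1/375 ≈ -0.0026667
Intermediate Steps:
o = -2209
j = 1834
1/(o + j) = 1/(-2209 + 1834) = 1/(-375) = -1/375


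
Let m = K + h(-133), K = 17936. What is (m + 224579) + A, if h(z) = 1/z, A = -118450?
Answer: 16500644/133 ≈ 1.2407e+5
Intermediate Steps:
m = 2385487/133 (m = 17936 + 1/(-133) = 17936 - 1/133 = 2385487/133 ≈ 17936.)
(m + 224579) + A = (2385487/133 + 224579) - 118450 = 32254494/133 - 118450 = 16500644/133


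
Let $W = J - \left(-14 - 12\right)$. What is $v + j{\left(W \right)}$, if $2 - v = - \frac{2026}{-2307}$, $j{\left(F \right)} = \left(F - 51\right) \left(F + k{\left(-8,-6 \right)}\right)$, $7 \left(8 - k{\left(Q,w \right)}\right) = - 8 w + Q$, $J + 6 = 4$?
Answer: $- \frac{11443060}{16149} \approx -708.59$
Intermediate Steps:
$J = -2$ ($J = -6 + 4 = -2$)
$W = 24$ ($W = -2 - \left(-14 - 12\right) = -2 - -26 = -2 + 26 = 24$)
$k{\left(Q,w \right)} = 8 - \frac{Q}{7} + \frac{8 w}{7}$ ($k{\left(Q,w \right)} = 8 - \frac{- 8 w + Q}{7} = 8 - \frac{Q - 8 w}{7} = 8 - \left(- \frac{8 w}{7} + \frac{Q}{7}\right) = 8 - \frac{Q}{7} + \frac{8 w}{7}$)
$j{\left(F \right)} = \left(-51 + F\right) \left(\frac{16}{7} + F\right)$ ($j{\left(F \right)} = \left(F - 51\right) \left(F + \left(8 - - \frac{8}{7} + \frac{8}{7} \left(-6\right)\right)\right) = \left(-51 + F\right) \left(F + \left(8 + \frac{8}{7} - \frac{48}{7}\right)\right) = \left(-51 + F\right) \left(F + \frac{16}{7}\right) = \left(-51 + F\right) \left(\frac{16}{7} + F\right)$)
$v = \frac{2588}{2307}$ ($v = 2 - - \frac{2026}{-2307} = 2 - \left(-2026\right) \left(- \frac{1}{2307}\right) = 2 - \frac{2026}{2307} = \frac{2588}{2307} \approx 1.1218$)
$v + j{\left(W \right)} = \frac{2588}{2307} - \left(\frac{9000}{7} - 576\right) = \frac{2588}{2307} - \frac{4968}{7} = - \frac{11443060}{16149}$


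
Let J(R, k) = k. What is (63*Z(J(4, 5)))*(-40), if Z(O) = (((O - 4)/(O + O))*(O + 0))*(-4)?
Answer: 5040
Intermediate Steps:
Z(O) = 8 - 2*O (Z(O) = (((-4 + O)/((2*O)))*O)*(-4) = (((-4 + O)*(1/(2*O)))*O)*(-4) = (((-4 + O)/(2*O))*O)*(-4) = (-2 + O/2)*(-4) = 8 - 2*O)
(63*Z(J(4, 5)))*(-40) = (63*(8 - 2*5))*(-40) = (63*(8 - 10))*(-40) = (63*(-2))*(-40) = -126*(-40) = 5040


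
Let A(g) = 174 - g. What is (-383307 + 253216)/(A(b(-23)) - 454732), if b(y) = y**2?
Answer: 130091/455087 ≈ 0.28586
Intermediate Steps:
(-383307 + 253216)/(A(b(-23)) - 454732) = (-383307 + 253216)/((174 - 1*(-23)**2) - 454732) = -130091/((174 - 1*529) - 454732) = -130091/((174 - 529) - 454732) = -130091/(-355 - 454732) = -130091/(-455087) = -130091*(-1/455087) = 130091/455087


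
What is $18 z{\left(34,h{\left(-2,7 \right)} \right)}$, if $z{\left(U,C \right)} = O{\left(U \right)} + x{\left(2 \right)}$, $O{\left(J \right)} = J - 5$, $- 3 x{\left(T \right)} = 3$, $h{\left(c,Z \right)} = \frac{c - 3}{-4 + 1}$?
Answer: $504$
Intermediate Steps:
$h{\left(c,Z \right)} = 1 - \frac{c}{3}$ ($h{\left(c,Z \right)} = \frac{-3 + c}{-3} = \left(-3 + c\right) \left(- \frac{1}{3}\right) = 1 - \frac{c}{3}$)
$x{\left(T \right)} = -1$ ($x{\left(T \right)} = \left(- \frac{1}{3}\right) 3 = -1$)
$O{\left(J \right)} = -5 + J$
$z{\left(U,C \right)} = -6 + U$ ($z{\left(U,C \right)} = \left(-5 + U\right) - 1 = -6 + U$)
$18 z{\left(34,h{\left(-2,7 \right)} \right)} = 18 \left(-6 + 34\right) = 18 \cdot 28 = 504$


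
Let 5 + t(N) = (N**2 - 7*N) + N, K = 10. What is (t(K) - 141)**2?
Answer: 11236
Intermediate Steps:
t(N) = -5 + N**2 - 6*N (t(N) = -5 + ((N**2 - 7*N) + N) = -5 + (N**2 - 6*N) = -5 + N**2 - 6*N)
(t(K) - 141)**2 = ((-5 + 10**2 - 6*10) - 141)**2 = ((-5 + 100 - 60) - 141)**2 = (35 - 141)**2 = (-106)**2 = 11236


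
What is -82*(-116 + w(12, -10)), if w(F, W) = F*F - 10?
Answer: -1476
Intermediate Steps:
w(F, W) = -10 + F² (w(F, W) = F² - 10 = -10 + F²)
-82*(-116 + w(12, -10)) = -82*(-116 + (-10 + 12²)) = -82*(-116 + (-10 + 144)) = -82*(-116 + 134) = -82*18 = -1476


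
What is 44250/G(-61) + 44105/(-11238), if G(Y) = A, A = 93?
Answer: 164393245/348378 ≈ 471.88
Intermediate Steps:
G(Y) = 93
44250/G(-61) + 44105/(-11238) = 44250/93 + 44105/(-11238) = 44250*(1/93) + 44105*(-1/11238) = 14750/31 - 44105/11238 = 164393245/348378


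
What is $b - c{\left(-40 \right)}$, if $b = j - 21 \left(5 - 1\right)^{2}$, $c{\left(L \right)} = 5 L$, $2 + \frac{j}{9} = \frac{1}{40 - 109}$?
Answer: $- \frac{3545}{23} \approx -154.13$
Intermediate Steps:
$j = - \frac{417}{23}$ ($j = -18 + \frac{9}{40 - 109} = -18 + \frac{9}{-69} = -18 + 9 \left(- \frac{1}{69}\right) = -18 - \frac{3}{23} = - \frac{417}{23} \approx -18.13$)
$b = - \frac{8145}{23}$ ($b = - \frac{417}{23} - 21 \left(5 - 1\right)^{2} = - \frac{417}{23} - 21 \cdot 4^{2} = - \frac{417}{23} - 336 = - \frac{8145}{23} \approx -354.13$)
$b - c{\left(-40 \right)} = - \frac{8145}{23} - 5 \left(-40\right) = - \frac{8145}{23} - -200 = - \frac{8145}{23} + 200 = - \frac{3545}{23}$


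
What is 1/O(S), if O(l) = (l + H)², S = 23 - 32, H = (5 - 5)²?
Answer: 1/81 ≈ 0.012346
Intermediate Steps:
H = 0 (H = 0² = 0)
S = -9
O(l) = l² (O(l) = (l + 0)² = l²)
1/O(S) = 1/((-9)²) = 1/81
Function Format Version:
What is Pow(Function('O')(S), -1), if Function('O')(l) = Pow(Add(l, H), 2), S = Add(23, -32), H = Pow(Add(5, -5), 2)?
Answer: Rational(1, 81) ≈ 0.012346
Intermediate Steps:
H = 0 (H = Pow(0, 2) = 0)
S = -9
Function('O')(l) = Pow(l, 2) (Function('O')(l) = Pow(Add(l, 0), 2) = Pow(l, 2))
Pow(Function('O')(S), -1) = Pow(Pow(-9, 2), -1) = Pow(81, -1) = Rational(1, 81)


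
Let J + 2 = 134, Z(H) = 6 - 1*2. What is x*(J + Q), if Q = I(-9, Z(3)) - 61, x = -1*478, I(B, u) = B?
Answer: -29636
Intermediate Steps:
Z(H) = 4 (Z(H) = 6 - 2 = 4)
J = 132 (J = -2 + 134 = 132)
x = -478
Q = -70 (Q = -9 - 61 = -70)
x*(J + Q) = -478*(132 - 70) = -478*62 = -29636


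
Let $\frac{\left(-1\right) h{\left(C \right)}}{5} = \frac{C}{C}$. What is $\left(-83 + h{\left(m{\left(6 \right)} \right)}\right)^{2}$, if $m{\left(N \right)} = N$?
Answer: $7744$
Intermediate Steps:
$h{\left(C \right)} = -5$ ($h{\left(C \right)} = - 5 \frac{C}{C} = \left(-5\right) 1 = -5$)
$\left(-83 + h{\left(m{\left(6 \right)} \right)}\right)^{2} = \left(-83 - 5\right)^{2} = \left(-88\right)^{2} = 7744$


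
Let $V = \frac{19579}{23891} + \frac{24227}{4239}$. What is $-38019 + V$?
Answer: $- \frac{549953209199}{14467707} \approx -38012.0$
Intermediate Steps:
$V = \frac{94543234}{14467707}$ ($V = 19579 \cdot \frac{1}{23891} + 24227 \cdot \frac{1}{4239} = \frac{2797}{3413} + \frac{24227}{4239} = \frac{94543234}{14467707} \approx 6.5348$)
$-38019 + V = -38019 + \frac{94543234}{14467707} = - \frac{549953209199}{14467707}$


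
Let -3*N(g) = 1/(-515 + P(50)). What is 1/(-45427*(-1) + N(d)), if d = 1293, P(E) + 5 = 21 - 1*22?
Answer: 1563/71002402 ≈ 2.2013e-5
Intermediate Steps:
P(E) = -6 (P(E) = -5 + (21 - 1*22) = -5 + (21 - 22) = -5 - 1 = -6)
N(g) = 1/1563 (N(g) = -1/(3*(-515 - 6)) = -⅓/(-521) = -⅓*(-1/521) = 1/1563)
1/(-45427*(-1) + N(d)) = 1/(-45427*(-1) + 1/1563) = 1/(45427 + 1/1563) = 1/(71002402/1563) = 1563/71002402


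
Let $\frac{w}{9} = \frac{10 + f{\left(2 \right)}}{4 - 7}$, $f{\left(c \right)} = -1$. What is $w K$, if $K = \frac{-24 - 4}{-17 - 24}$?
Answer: $- \frac{756}{41} \approx -18.439$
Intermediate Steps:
$K = \frac{28}{41}$ ($K = - \frac{28}{-41} = \left(-28\right) \left(- \frac{1}{41}\right) = \frac{28}{41} \approx 0.68293$)
$w = -27$ ($w = 9 \frac{10 - 1}{4 - 7} = 9 \frac{9}{-3} = 9 \cdot 9 \left(- \frac{1}{3}\right) = 9 \left(-3\right) = -27$)
$w K = \left(-27\right) \frac{28}{41} = - \frac{756}{41}$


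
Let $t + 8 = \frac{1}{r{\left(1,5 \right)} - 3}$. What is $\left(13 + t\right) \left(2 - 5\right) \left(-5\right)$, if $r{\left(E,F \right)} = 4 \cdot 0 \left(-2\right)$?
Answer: $70$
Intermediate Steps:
$r{\left(E,F \right)} = 0$ ($r{\left(E,F \right)} = 0 \left(-2\right) = 0$)
$t = - \frac{25}{3}$ ($t = -8 + \frac{1}{0 - 3} = -8 + \frac{1}{-3} = -8 - \frac{1}{3} = - \frac{25}{3} \approx -8.3333$)
$\left(13 + t\right) \left(2 - 5\right) \left(-5\right) = \left(13 - \frac{25}{3}\right) \left(2 - 5\right) \left(-5\right) = \frac{14 \left(\left(-3\right) \left(-5\right)\right)}{3} = \frac{14}{3} \cdot 15 = 70$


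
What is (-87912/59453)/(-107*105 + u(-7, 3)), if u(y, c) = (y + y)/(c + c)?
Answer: 32967/250534942 ≈ 0.00013159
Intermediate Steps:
u(y, c) = y/c (u(y, c) = (2*y)/((2*c)) = (2*y)*(1/(2*c)) = y/c)
(-87912/59453)/(-107*105 + u(-7, 3)) = (-87912/59453)/(-107*105 - 7/3) = (-87912*1/59453)/(-11235 - 7*1/3) = -87912/(59453*(-11235 - 7/3)) = -87912/(59453*(-33712/3)) = -87912/59453*(-3/33712) = 32967/250534942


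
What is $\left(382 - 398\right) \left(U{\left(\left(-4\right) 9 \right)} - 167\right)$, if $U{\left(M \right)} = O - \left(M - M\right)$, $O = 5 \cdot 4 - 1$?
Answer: $2368$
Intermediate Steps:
$O = 19$ ($O = 20 - 1 = 19$)
$U{\left(M \right)} = 19$ ($U{\left(M \right)} = 19 - \left(M - M\right) = 19 - 0 = 19 + 0 = 19$)
$\left(382 - 398\right) \left(U{\left(\left(-4\right) 9 \right)} - 167\right) = \left(382 - 398\right) \left(19 - 167\right) = \left(-16\right) \left(-148\right) = 2368$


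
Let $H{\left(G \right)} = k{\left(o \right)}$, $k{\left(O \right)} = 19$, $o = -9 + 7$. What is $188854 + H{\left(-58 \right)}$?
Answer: $188873$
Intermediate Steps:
$o = -2$
$H{\left(G \right)} = 19$
$188854 + H{\left(-58 \right)} = 188854 + 19 = 188873$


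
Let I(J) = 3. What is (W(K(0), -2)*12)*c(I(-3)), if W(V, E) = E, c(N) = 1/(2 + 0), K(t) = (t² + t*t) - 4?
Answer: -12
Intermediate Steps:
K(t) = -4 + 2*t² (K(t) = (t² + t²) - 4 = 2*t² - 4 = -4 + 2*t²)
c(N) = ½ (c(N) = 1/2 = ½)
(W(K(0), -2)*12)*c(I(-3)) = -2*12*(½) = -24*½ = -12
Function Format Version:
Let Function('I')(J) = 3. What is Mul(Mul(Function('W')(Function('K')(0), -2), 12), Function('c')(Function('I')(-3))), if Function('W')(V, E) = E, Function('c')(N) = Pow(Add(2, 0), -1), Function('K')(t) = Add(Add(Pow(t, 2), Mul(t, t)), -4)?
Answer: -12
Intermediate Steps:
Function('K')(t) = Add(-4, Mul(2, Pow(t, 2))) (Function('K')(t) = Add(Add(Pow(t, 2), Pow(t, 2)), -4) = Add(Mul(2, Pow(t, 2)), -4) = Add(-4, Mul(2, Pow(t, 2))))
Function('c')(N) = Rational(1, 2) (Function('c')(N) = Pow(2, -1) = Rational(1, 2))
Mul(Mul(Function('W')(Function('K')(0), -2), 12), Function('c')(Function('I')(-3))) = Mul(Mul(-2, 12), Rational(1, 2)) = Mul(-24, Rational(1, 2)) = -12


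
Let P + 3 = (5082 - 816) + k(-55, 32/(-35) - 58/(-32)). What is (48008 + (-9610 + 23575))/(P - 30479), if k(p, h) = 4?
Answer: -61973/26212 ≈ -2.3643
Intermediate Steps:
P = 4267 (P = -3 + ((5082 - 816) + 4) = -3 + (4266 + 4) = -3 + 4270 = 4267)
(48008 + (-9610 + 23575))/(P - 30479) = (48008 + (-9610 + 23575))/(4267 - 30479) = (48008 + 13965)/(-26212) = 61973*(-1/26212) = -61973/26212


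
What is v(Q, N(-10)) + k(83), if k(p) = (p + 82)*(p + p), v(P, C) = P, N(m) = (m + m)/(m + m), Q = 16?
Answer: 27406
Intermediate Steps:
N(m) = 1 (N(m) = (2*m)/((2*m)) = (2*m)*(1/(2*m)) = 1)
k(p) = 2*p*(82 + p) (k(p) = (82 + p)*(2*p) = 2*p*(82 + p))
v(Q, N(-10)) + k(83) = 16 + 2*83*(82 + 83) = 16 + 2*83*165 = 16 + 27390 = 27406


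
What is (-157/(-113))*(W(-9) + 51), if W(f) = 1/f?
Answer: 71906/1017 ≈ 70.704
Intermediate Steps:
(-157/(-113))*(W(-9) + 51) = (-157/(-113))*(1/(-9) + 51) = (-157*(-1/113))*(-⅑ + 51) = (157/113)*(458/9) = 71906/1017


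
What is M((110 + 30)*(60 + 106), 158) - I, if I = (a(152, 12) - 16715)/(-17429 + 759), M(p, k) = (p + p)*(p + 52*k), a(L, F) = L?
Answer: 24372788233037/16670 ≈ 1.4621e+9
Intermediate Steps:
M(p, k) = 2*p*(p + 52*k) (M(p, k) = (2*p)*(p + 52*k) = 2*p*(p + 52*k))
I = 16563/16670 (I = (152 - 16715)/(-17429 + 759) = -16563/(-16670) = -16563*(-1/16670) = 16563/16670 ≈ 0.99358)
M((110 + 30)*(60 + 106), 158) - I = 2*((110 + 30)*(60 + 106))*((110 + 30)*(60 + 106) + 52*158) - 1*16563/16670 = 2*(140*166)*(140*166 + 8216) - 16563/16670 = 2*23240*(23240 + 8216) - 16563/16670 = 2*23240*31456 - 16563/16670 = 1462074880 - 16563/16670 = 24372788233037/16670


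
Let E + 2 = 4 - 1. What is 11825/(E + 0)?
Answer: 11825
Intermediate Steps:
E = 1 (E = -2 + (4 - 1) = -2 + 3 = 1)
11825/(E + 0) = 11825/(1 + 0) = 11825/1 = 1*11825 = 11825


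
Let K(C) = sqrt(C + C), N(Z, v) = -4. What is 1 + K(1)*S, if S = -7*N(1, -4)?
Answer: 1 + 28*sqrt(2) ≈ 40.598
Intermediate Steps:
K(C) = sqrt(2)*sqrt(C) (K(C) = sqrt(2*C) = sqrt(2)*sqrt(C))
S = 28 (S = -7*(-4) = 28)
1 + K(1)*S = 1 + (sqrt(2)*sqrt(1))*28 = 1 + (sqrt(2)*1)*28 = 1 + sqrt(2)*28 = 1 + 28*sqrt(2)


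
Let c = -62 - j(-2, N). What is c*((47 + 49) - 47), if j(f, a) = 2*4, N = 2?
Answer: -3430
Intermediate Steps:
j(f, a) = 8
c = -70 (c = -62 - 1*8 = -62 - 8 = -70)
c*((47 + 49) - 47) = -70*((47 + 49) - 47) = -70*(96 - 47) = -70*49 = -3430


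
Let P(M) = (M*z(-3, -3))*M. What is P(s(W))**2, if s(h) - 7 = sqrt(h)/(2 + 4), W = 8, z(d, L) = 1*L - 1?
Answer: 3196432/81 + 198464*sqrt(2)/27 ≈ 49857.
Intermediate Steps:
z(d, L) = -1 + L (z(d, L) = L - 1 = -1 + L)
s(h) = 7 + sqrt(h)/6 (s(h) = 7 + sqrt(h)/(2 + 4) = 7 + sqrt(h)/6)
P(M) = -4*M**2 (P(M) = (M*(-1 - 3))*M = (M*(-4))*M = (-4*M)*M = -4*M**2)
P(s(W))**2 = (-4*(7 + sqrt(8)/6)**2)**2 = (-4*(7 + (2*sqrt(2))/6)**2)**2 = (-4*(7 + sqrt(2)/3)**2)**2 = 16*(7 + sqrt(2)/3)**4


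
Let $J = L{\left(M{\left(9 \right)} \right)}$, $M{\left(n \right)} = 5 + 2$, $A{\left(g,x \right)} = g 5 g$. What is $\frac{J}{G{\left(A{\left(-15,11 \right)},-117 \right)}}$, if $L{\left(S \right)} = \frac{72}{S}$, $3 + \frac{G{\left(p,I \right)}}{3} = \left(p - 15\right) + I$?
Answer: $\frac{4}{1155} \approx 0.0034632$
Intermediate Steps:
$A{\left(g,x \right)} = 5 g^{2}$ ($A{\left(g,x \right)} = 5 g g = 5 g^{2}$)
$G{\left(p,I \right)} = -54 + 3 I + 3 p$ ($G{\left(p,I \right)} = -9 + 3 \left(\left(p - 15\right) + I\right) = -9 + 3 \left(\left(-15 + p\right) + I\right) = -9 + 3 \left(-15 + I + p\right) = -9 + \left(-45 + 3 I + 3 p\right) = -54 + 3 I + 3 p$)
$M{\left(n \right)} = 7$
$J = \frac{72}{7} \approx 10.286$
$\frac{J}{G{\left(A{\left(-15,11 \right)},-117 \right)}} = \frac{72}{7 \left(-54 + 3 \left(-117\right) + 3 \cdot 5 \left(-15\right)^{2}\right)} = \frac{72}{7 \left(-54 - 351 + 3 \cdot 5 \cdot 225\right)} = \frac{72}{7 \left(-54 - 351 + 3 \cdot 1125\right)} = \frac{72}{7 \left(-54 - 351 + 3375\right)} = \frac{72}{7 \cdot 2970} = \frac{72}{7} \cdot \frac{1}{2970} = \frac{4}{1155}$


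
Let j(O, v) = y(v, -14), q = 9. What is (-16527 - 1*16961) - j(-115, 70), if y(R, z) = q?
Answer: -33497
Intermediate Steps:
y(R, z) = 9
j(O, v) = 9
(-16527 - 1*16961) - j(-115, 70) = (-16527 - 1*16961) - 1*9 = (-16527 - 16961) - 9 = -33488 - 9 = -33497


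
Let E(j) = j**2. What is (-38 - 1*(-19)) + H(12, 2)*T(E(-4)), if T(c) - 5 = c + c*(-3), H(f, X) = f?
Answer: -343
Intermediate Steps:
T(c) = 5 - 2*c (T(c) = 5 + (c + c*(-3)) = 5 + (c - 3*c) = 5 - 2*c)
(-38 - 1*(-19)) + H(12, 2)*T(E(-4)) = (-38 - 1*(-19)) + 12*(5 - 2*(-4)**2) = (-38 + 19) + 12*(5 - 2*16) = -19 + 12*(5 - 32) = -19 + 12*(-27) = -19 - 324 = -343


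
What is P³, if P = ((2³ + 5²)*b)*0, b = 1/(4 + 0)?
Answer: 0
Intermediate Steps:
b = ¼ (b = 1/4 = ¼ ≈ 0.25000)
P = 0 (P = ((2³ + 5²)*(¼))*0 = ((8 + 25)*(¼))*0 = (33*(¼))*0 = (33/4)*0 = 0)
P³ = 0³ = 0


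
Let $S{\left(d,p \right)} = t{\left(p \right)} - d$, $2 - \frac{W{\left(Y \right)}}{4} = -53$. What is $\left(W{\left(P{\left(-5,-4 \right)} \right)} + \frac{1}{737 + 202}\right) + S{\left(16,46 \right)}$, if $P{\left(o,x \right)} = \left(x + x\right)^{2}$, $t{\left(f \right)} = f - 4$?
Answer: $\frac{230995}{939} \approx 246.0$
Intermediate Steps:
$t{\left(f \right)} = -4 + f$
$P{\left(o,x \right)} = 4 x^{2}$ ($P{\left(o,x \right)} = \left(2 x\right)^{2} = 4 x^{2}$)
$W{\left(Y \right)} = 220$ ($W{\left(Y \right)} = 8 - -212 = 8 + 212 = 220$)
$S{\left(d,p \right)} = -4 + p - d$ ($S{\left(d,p \right)} = \left(-4 + p\right) - d = -4 + p - d$)
$\left(W{\left(P{\left(-5,-4 \right)} \right)} + \frac{1}{737 + 202}\right) + S{\left(16,46 \right)} = \left(220 + \frac{1}{737 + 202}\right) - -26 = \left(220 + \frac{1}{939}\right) - -26 = \left(220 + \frac{1}{939}\right) + 26 = \frac{206581}{939} + 26 = \frac{230995}{939}$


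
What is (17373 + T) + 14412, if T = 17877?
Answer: 49662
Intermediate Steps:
(17373 + T) + 14412 = (17373 + 17877) + 14412 = 35250 + 14412 = 49662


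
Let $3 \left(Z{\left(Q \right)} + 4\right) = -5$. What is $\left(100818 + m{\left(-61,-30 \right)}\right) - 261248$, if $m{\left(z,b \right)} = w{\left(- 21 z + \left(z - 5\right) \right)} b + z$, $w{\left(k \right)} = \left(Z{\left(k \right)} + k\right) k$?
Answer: $-44240691$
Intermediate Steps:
$Z{\left(Q \right)} = - \frac{17}{3}$ ($Z{\left(Q \right)} = -4 + \frac{1}{3} \left(-5\right) = -4 - \frac{5}{3} = - \frac{17}{3}$)
$w{\left(k \right)} = k \left(- \frac{17}{3} + k\right)$ ($w{\left(k \right)} = \left(- \frac{17}{3} + k\right) k = k \left(- \frac{17}{3} + k\right)$)
$m{\left(z,b \right)} = z + \frac{b \left(-32 - 60 z\right) \left(-5 - 20 z\right)}{3}$ ($m{\left(z,b \right)} = \frac{\left(- 21 z + \left(z - 5\right)\right) \left(-17 + 3 \left(- 21 z + \left(z - 5\right)\right)\right)}{3} b + z = \frac{\left(- 21 z + \left(-5 + z\right)\right) \left(-17 + 3 \left(- 21 z + \left(-5 + z\right)\right)\right)}{3} b + z = \frac{\left(-5 - 20 z\right) \left(-17 + 3 \left(-5 - 20 z\right)\right)}{3} b + z = \frac{\left(-5 - 20 z\right) \left(-17 - \left(15 + 60 z\right)\right)}{3} b + z = \frac{\left(-5 - 20 z\right) \left(-32 - 60 z\right)}{3} b + z = \frac{\left(-32 - 60 z\right) \left(-5 - 20 z\right)}{3} b + z = \frac{b \left(-32 - 60 z\right) \left(-5 - 20 z\right)}{3} + z = z + \frac{b \left(-32 - 60 z\right) \left(-5 - 20 z\right)}{3}$)
$\left(100818 + m{\left(-61,-30 \right)}\right) - 261248 = \left(100818 + \left(-61 + \frac{20}{3} \left(-30\right) \left(1 + 4 \left(-61\right)\right) \left(8 + 15 \left(-61\right)\right)\right)\right) - 261248 = \left(100818 + \left(-61 + \frac{20}{3} \left(-30\right) \left(1 - 244\right) \left(8 - 915\right)\right)\right) - 261248 = \left(100818 + \left(-61 + \frac{20}{3} \left(-30\right) \left(-243\right) \left(-907\right)\right)\right) - 261248 = \left(100818 - 44080261\right) - 261248 = -43979443 - 261248 = -44240691$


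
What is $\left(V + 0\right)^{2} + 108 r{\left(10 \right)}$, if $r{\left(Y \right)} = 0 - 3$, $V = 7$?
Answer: $-275$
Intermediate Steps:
$r{\left(Y \right)} = -3$ ($r{\left(Y \right)} = 0 - 3 = -3$)
$\left(V + 0\right)^{2} + 108 r{\left(10 \right)} = \left(7 + 0\right)^{2} + 108 \left(-3\right) = 7^{2} - 324 = 49 - 324 = -275$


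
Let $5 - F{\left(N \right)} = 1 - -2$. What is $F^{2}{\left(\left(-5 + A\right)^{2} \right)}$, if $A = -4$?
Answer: $4$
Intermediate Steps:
$F{\left(N \right)} = 2$ ($F{\left(N \right)} = 5 - \left(1 - -2\right) = 5 - \left(1 + 2\right) = 5 - 3 = 2$)
$F^{2}{\left(\left(-5 + A\right)^{2} \right)} = 2^{2} = 4$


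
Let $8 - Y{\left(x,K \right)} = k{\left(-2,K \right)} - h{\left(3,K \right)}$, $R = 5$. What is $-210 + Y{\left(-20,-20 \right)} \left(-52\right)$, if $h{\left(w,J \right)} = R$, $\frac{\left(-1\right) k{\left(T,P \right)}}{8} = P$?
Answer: $7434$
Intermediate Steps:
$k{\left(T,P \right)} = - 8 P$
$h{\left(w,J \right)} = 5$
$Y{\left(x,K \right)} = 13 + 8 K$ ($Y{\left(x,K \right)} = 8 - \left(- 8 K - 5\right) = 8 - \left(-5 - 8 K\right) = 8 + \left(5 + 8 K\right) = 13 + 8 K$)
$-210 + Y{\left(-20,-20 \right)} \left(-52\right) = -210 + \left(13 + 8 \left(-20\right)\right) \left(-52\right) = -210 + \left(13 - 160\right) \left(-52\right) = -210 - -7644 = -210 + 7644 = 7434$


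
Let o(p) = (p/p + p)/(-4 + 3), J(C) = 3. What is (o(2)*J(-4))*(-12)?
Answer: 108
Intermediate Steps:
o(p) = -1 - p (o(p) = (1 + p)/(-1) = (1 + p)*(-1) = -1 - p)
(o(2)*J(-4))*(-12) = ((-1 - 1*2)*3)*(-12) = ((-1 - 2)*3)*(-12) = -3*3*(-12) = -9*(-12) = 108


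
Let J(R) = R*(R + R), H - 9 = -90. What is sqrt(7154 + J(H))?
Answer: 2*sqrt(5069) ≈ 142.39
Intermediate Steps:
H = -81 (H = 9 - 90 = -81)
J(R) = 2*R**2 (J(R) = R*(2*R) = 2*R**2)
sqrt(7154 + J(H)) = sqrt(7154 + 2*(-81)**2) = sqrt(7154 + 2*6561) = sqrt(7154 + 13122) = sqrt(20276) = 2*sqrt(5069)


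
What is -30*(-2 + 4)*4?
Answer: -240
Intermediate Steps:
-30*(-2 + 4)*4 = -30*2*4 = -60*4 = -240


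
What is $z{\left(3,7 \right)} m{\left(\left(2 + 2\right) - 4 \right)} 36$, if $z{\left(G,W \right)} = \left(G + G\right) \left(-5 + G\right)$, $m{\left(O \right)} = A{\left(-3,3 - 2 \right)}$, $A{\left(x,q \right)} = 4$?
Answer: $-1728$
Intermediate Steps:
$m{\left(O \right)} = 4$
$z{\left(G,W \right)} = 2 G \left(-5 + G\right)$
$z{\left(3,7 \right)} m{\left(\left(2 + 2\right) - 4 \right)} 36 = 2 \cdot 3 \left(-5 + 3\right) 4 \cdot 36 = 2 \cdot 3 \left(-2\right) 4 \cdot 36 = \left(-12\right) 4 \cdot 36 = \left(-48\right) 36 = -1728$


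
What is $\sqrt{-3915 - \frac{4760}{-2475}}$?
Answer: $\frac{i \sqrt{106533515}}{165} \approx 62.555 i$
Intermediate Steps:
$\sqrt{-3915 - \frac{4760}{-2475}} = \sqrt{-3915 - - \frac{952}{495}} = \sqrt{-3915 + \frac{952}{495}} = \sqrt{- \frac{1936973}{495}} = \frac{i \sqrt{106533515}}{165}$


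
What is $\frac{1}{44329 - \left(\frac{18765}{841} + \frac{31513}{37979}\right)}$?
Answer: $\frac{31940339}{1415144109163} \approx 2.257 \cdot 10^{-5}$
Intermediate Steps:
$\frac{1}{44329 - \left(\frac{18765}{841} + \frac{31513}{37979}\right)} = \frac{1}{44329 - \frac{739178368}{31940339}} = \frac{1}{\frac{1415144109163}{31940339}} = \frac{31940339}{1415144109163}$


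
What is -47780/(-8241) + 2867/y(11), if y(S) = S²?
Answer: 29408327/997161 ≈ 29.492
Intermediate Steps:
-47780/(-8241) + 2867/y(11) = -47780/(-8241) + 2867/(11²) = -47780*(-1/8241) + 2867/121 = 47780/8241 + 2867*(1/121) = 47780/8241 + 2867/121 = 29408327/997161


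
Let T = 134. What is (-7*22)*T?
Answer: -20636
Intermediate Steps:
(-7*22)*T = -7*22*134 = -154*134 = -20636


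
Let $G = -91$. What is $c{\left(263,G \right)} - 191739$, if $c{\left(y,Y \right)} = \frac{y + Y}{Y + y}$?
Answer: $-191738$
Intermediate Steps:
$c{\left(y,Y \right)} = 1$ ($c{\left(y,Y \right)} = \frac{Y + y}{Y + y} = 1$)
$c{\left(263,G \right)} - 191739 = 1 - 191739 = -191738$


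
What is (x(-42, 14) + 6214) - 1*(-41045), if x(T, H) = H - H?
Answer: 47259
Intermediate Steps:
x(T, H) = 0
(x(-42, 14) + 6214) - 1*(-41045) = (0 + 6214) - 1*(-41045) = 6214 + 41045 = 47259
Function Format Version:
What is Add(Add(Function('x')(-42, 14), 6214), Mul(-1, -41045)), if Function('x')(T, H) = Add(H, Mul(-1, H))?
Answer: 47259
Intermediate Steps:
Function('x')(T, H) = 0
Add(Add(Function('x')(-42, 14), 6214), Mul(-1, -41045)) = Add(Add(0, 6214), Mul(-1, -41045)) = Add(6214, 41045) = 47259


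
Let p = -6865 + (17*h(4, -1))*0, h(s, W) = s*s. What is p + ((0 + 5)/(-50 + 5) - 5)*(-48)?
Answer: -19859/3 ≈ -6619.7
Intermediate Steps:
h(s, W) = s²
p = -6865 (p = -6865 + (17*4²)*0 = -6865 + (17*16)*0 = -6865 + 272*0 = -6865 + 0 = -6865)
p + ((0 + 5)/(-50 + 5) - 5)*(-48) = -6865 + ((0 + 5)/(-50 + 5) - 5)*(-48) = -6865 + (5/(-45) - 5)*(-48) = -6865 + (5*(-1/45) - 5)*(-48) = -6865 + (-⅑ - 5)*(-48) = -6865 - 46/9*(-48) = -6865 + 736/3 = -19859/3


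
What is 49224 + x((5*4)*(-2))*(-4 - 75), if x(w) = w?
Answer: 52384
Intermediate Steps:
49224 + x((5*4)*(-2))*(-4 - 75) = 49224 + ((5*4)*(-2))*(-4 - 75) = 49224 + (20*(-2))*(-79) = 49224 - 40*(-79) = 49224 + 3160 = 52384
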